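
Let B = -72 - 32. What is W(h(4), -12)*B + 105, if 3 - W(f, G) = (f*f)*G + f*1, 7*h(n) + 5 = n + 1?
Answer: -207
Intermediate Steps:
h(n) = -4/7 + n/7 (h(n) = -5/7 + (n + 1)/7 = -5/7 + (1 + n)/7 = -5/7 + (⅐ + n/7) = -4/7 + n/7)
W(f, G) = 3 - f - G*f² (W(f, G) = 3 - ((f*f)*G + f*1) = 3 - (f²*G + f) = 3 - (G*f² + f) = 3 - (f + G*f²) = 3 + (-f - G*f²) = 3 - f - G*f²)
B = -104
W(h(4), -12)*B + 105 = (3 - (-4/7 + (⅐)*4) - 1*(-12)*(-4/7 + (⅐)*4)²)*(-104) + 105 = (3 - (-4/7 + 4/7) - 1*(-12)*(-4/7 + 4/7)²)*(-104) + 105 = (3 - 1*0 - 1*(-12)*0²)*(-104) + 105 = (3 + 0 - 1*(-12)*0)*(-104) + 105 = (3 + 0 + 0)*(-104) + 105 = 3*(-104) + 105 = -312 + 105 = -207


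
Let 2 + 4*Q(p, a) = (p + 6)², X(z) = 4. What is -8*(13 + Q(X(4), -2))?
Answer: -300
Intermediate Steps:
Q(p, a) = -½ + (6 + p)²/4 (Q(p, a) = -½ + (p + 6)²/4 = -½ + (6 + p)²/4)
-8*(13 + Q(X(4), -2)) = -8*(13 + (-½ + (6 + 4)²/4)) = -8*(13 + (-½ + (¼)*10²)) = -8*(13 + (-½ + (¼)*100)) = -8*(13 + (-½ + 25)) = -8*(13 + 49/2) = -8*75/2 = -300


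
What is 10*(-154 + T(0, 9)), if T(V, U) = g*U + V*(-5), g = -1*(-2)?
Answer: -1360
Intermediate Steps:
g = 2
T(V, U) = -5*V + 2*U (T(V, U) = 2*U + V*(-5) = 2*U - 5*V = -5*V + 2*U)
10*(-154 + T(0, 9)) = 10*(-154 + (-5*0 + 2*9)) = 10*(-154 + (0 + 18)) = 10*(-154 + 18) = 10*(-136) = -1360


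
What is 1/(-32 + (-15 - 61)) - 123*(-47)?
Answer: 624347/108 ≈ 5781.0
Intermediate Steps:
1/(-32 + (-15 - 61)) - 123*(-47) = 1/(-32 - 76) + 5781 = 1/(-108) + 5781 = -1/108 + 5781 = 624347/108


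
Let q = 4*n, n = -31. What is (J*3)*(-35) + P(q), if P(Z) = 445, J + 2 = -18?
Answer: 2545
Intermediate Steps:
J = -20 (J = -2 - 18 = -20)
q = -124 (q = 4*(-31) = -124)
(J*3)*(-35) + P(q) = -20*3*(-35) + 445 = -60*(-35) + 445 = 2100 + 445 = 2545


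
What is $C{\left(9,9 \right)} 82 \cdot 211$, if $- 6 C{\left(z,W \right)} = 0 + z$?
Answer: $-25953$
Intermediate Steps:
$C{\left(z,W \right)} = - \frac{z}{6}$ ($C{\left(z,W \right)} = - \frac{0 + z}{6} = - \frac{z}{6}$)
$C{\left(9,9 \right)} 82 \cdot 211 = \left(- \frac{1}{6}\right) 9 \cdot 82 \cdot 211 = \left(- \frac{3}{2}\right) 82 \cdot 211 = \left(-123\right) 211 = -25953$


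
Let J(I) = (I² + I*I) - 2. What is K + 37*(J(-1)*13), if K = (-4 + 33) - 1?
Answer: 28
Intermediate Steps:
J(I) = -2 + 2*I² (J(I) = (I² + I²) - 2 = 2*I² - 2 = -2 + 2*I²)
K = 28 (K = 29 - 1 = 28)
K + 37*(J(-1)*13) = 28 + 37*((-2 + 2*(-1)²)*13) = 28 + 37*((-2 + 2*1)*13) = 28 + 37*((-2 + 2)*13) = 28 + 37*(0*13) = 28 + 37*0 = 28 + 0 = 28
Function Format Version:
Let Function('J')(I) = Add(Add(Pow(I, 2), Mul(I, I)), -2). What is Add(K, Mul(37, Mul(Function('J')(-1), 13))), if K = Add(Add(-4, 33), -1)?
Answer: 28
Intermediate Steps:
Function('J')(I) = Add(-2, Mul(2, Pow(I, 2))) (Function('J')(I) = Add(Add(Pow(I, 2), Pow(I, 2)), -2) = Add(Mul(2, Pow(I, 2)), -2) = Add(-2, Mul(2, Pow(I, 2))))
K = 28 (K = Add(29, -1) = 28)
Add(K, Mul(37, Mul(Function('J')(-1), 13))) = Add(28, Mul(37, Mul(Add(-2, Mul(2, Pow(-1, 2))), 13))) = Add(28, Mul(37, Mul(Add(-2, Mul(2, 1)), 13))) = Add(28, Mul(37, Mul(Add(-2, 2), 13))) = Add(28, Mul(37, Mul(0, 13))) = Add(28, Mul(37, 0)) = Add(28, 0) = 28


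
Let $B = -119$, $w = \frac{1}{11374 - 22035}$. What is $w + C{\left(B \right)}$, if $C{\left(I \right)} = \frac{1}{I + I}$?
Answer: $- \frac{1557}{362474} \approx -0.0042955$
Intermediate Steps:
$w = - \frac{1}{10661}$ ($w = \frac{1}{-10661} = - \frac{1}{10661} \approx -9.38 \cdot 10^{-5}$)
$C{\left(I \right)} = \frac{1}{2 I}$
$w + C{\left(B \right)} = - \frac{1}{10661} + \frac{1}{2 \left(-119\right)} = - \frac{1}{10661} + \frac{1}{2} \left(- \frac{1}{119}\right) = - \frac{1}{10661} - \frac{1}{238} = - \frac{1557}{362474}$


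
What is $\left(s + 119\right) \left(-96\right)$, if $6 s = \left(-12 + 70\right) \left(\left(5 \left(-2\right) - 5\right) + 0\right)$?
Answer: $2496$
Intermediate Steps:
$s = -145$ ($s = \frac{\left(-12 + 70\right) \left(\left(5 \left(-2\right) - 5\right) + 0\right)}{6} = \frac{58 \left(\left(-10 - 5\right) + 0\right)}{6} = \frac{58 \left(-15 + 0\right)}{6} = \frac{58 \left(-15\right)}{6} = \frac{1}{6} \left(-870\right) = -145$)
$\left(s + 119\right) \left(-96\right) = \left(-145 + 119\right) \left(-96\right) = \left(-26\right) \left(-96\right) = 2496$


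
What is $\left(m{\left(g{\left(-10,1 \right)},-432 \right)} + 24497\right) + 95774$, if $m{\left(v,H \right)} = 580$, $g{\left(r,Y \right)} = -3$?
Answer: $120851$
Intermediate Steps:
$\left(m{\left(g{\left(-10,1 \right)},-432 \right)} + 24497\right) + 95774 = \left(580 + 24497\right) + 95774 = 25077 + 95774 = 120851$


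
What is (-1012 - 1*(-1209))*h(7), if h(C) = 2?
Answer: 394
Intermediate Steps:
(-1012 - 1*(-1209))*h(7) = (-1012 - 1*(-1209))*2 = (-1012 + 1209)*2 = 197*2 = 394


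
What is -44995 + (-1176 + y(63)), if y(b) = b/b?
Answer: -46170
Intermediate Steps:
y(b) = 1
-44995 + (-1176 + y(63)) = -44995 + (-1176 + 1) = -44995 - 1175 = -46170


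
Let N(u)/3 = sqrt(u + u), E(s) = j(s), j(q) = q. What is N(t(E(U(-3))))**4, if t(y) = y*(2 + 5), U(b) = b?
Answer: 142884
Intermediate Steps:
E(s) = s
t(y) = 7*y (t(y) = y*7 = 7*y)
N(u) = 3*sqrt(2)*sqrt(u) (N(u) = 3*sqrt(u + u) = 3*sqrt(2*u) = 3*(sqrt(2)*sqrt(u)) = 3*sqrt(2)*sqrt(u))
N(t(E(U(-3))))**4 = (3*sqrt(2)*sqrt(7*(-3)))**4 = (3*sqrt(2)*sqrt(-21))**4 = (3*sqrt(2)*(I*sqrt(21)))**4 = (3*I*sqrt(42))**4 = 142884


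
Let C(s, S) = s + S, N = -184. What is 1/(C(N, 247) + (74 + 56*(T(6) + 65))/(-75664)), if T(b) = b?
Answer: 37832/2381391 ≈ 0.015887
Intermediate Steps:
C(s, S) = S + s
1/(C(N, 247) + (74 + 56*(T(6) + 65))/(-75664)) = 1/((247 - 184) + (74 + 56*(6 + 65))/(-75664)) = 1/(63 + (74 + 56*71)*(-1/75664)) = 1/(63 + (74 + 3976)*(-1/75664)) = 1/(63 + 4050*(-1/75664)) = 1/(63 - 2025/37832) = 1/(2381391/37832) = 37832/2381391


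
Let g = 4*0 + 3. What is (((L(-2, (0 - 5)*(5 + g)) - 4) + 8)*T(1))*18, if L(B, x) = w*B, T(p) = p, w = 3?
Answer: -36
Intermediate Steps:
g = 3 (g = 0 + 3 = 3)
L(B, x) = 3*B
(((L(-2, (0 - 5)*(5 + g)) - 4) + 8)*T(1))*18 = (((3*(-2) - 4) + 8)*1)*18 = (((-6 - 4) + 8)*1)*18 = ((-10 + 8)*1)*18 = -2*1*18 = -2*18 = -36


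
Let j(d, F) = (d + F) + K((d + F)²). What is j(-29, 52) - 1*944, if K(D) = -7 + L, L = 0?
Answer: -928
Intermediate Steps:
K(D) = -7 (K(D) = -7 + 0 = -7)
j(d, F) = -7 + F + d (j(d, F) = (d + F) - 7 = (F + d) - 7 = -7 + F + d)
j(-29, 52) - 1*944 = (-7 + 52 - 29) - 1*944 = 16 - 944 = -928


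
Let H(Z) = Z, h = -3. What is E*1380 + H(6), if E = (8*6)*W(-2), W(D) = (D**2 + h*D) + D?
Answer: 529926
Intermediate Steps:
W(D) = D**2 - 2*D (W(D) = (D**2 - 3*D) + D = D**2 - 2*D)
E = 384 (E = (8*6)*(-2*(-2 - 2)) = 48*(-2*(-4)) = 48*8 = 384)
E*1380 + H(6) = 384*1380 + 6 = 529920 + 6 = 529926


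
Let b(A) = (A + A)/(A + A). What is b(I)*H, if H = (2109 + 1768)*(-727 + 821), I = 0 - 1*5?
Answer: 364438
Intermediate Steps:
I = -5 (I = 0 - 5 = -5)
b(A) = 1 (b(A) = (2*A)/((2*A)) = (2*A)*(1/(2*A)) = 1)
H = 364438 (H = 3877*94 = 364438)
b(I)*H = 1*364438 = 364438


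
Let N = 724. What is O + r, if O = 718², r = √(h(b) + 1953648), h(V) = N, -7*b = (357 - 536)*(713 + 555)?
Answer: 515524 + 2*√488593 ≈ 5.1692e+5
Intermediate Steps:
b = 226972/7 (b = -(357 - 536)*(713 + 555)/7 = -(-179)*1268/7 = -⅐*(-226972) = 226972/7 ≈ 32425.)
h(V) = 724
r = 2*√488593 (r = √(724 + 1953648) = √1954372 = 2*√488593 ≈ 1398.0)
O = 515524
O + r = 515524 + 2*√488593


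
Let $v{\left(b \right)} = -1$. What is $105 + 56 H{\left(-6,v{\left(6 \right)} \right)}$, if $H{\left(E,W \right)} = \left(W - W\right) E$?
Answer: $105$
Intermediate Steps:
$H{\left(E,W \right)} = 0$ ($H{\left(E,W \right)} = 0 E = 0$)
$105 + 56 H{\left(-6,v{\left(6 \right)} \right)} = 105 + 56 \cdot 0 = 105 + 0 = 105$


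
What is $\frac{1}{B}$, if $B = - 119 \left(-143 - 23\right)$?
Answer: $\frac{1}{19754} \approx 5.0623 \cdot 10^{-5}$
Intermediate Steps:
$B = 19754$ ($B = \left(-119\right) \left(-166\right) = 19754$)
$\frac{1}{B} = \frac{1}{19754}$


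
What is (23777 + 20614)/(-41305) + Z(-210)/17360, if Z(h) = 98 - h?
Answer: -5413613/5121820 ≈ -1.0570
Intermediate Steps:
(23777 + 20614)/(-41305) + Z(-210)/17360 = (23777 + 20614)/(-41305) + (98 - 1*(-210))/17360 = 44391*(-1/41305) + (98 + 210)*(1/17360) = -44391/41305 + 308*(1/17360) = -44391/41305 + 11/620 = -5413613/5121820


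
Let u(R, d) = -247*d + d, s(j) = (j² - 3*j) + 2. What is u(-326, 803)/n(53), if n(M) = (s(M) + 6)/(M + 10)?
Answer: -2074149/443 ≈ -4682.1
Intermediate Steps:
s(j) = 2 + j² - 3*j
u(R, d) = -246*d
n(M) = (8 + M² - 3*M)/(10 + M) (n(M) = ((2 + M² - 3*M) + 6)/(M + 10) = (8 + M² - 3*M)/(10 + M))
u(-326, 803)/n(53) = (-246*803)/(((8 + 53² - 3*53)/(10 + 53))) = -197538*63/(8 + 2809 - 159) = -197538/((1/63)*2658) = -197538/886/21 = -197538*21/886 = -2074149/443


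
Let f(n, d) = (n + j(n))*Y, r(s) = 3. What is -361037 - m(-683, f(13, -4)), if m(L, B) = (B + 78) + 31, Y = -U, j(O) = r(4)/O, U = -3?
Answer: -4695414/13 ≈ -3.6119e+5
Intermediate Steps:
j(O) = 3/O
Y = 3 (Y = -1*(-3) = 3)
f(n, d) = 3*n + 9/n (f(n, d) = (n + 3/n)*3 = 3*n + 9/n)
m(L, B) = 109 + B (m(L, B) = (78 + B) + 31 = 109 + B)
-361037 - m(-683, f(13, -4)) = -361037 - (109 + (3*13 + 9/13)) = -361037 - (109 + (39 + 9*(1/13))) = -361037 - (109 + (39 + 9/13)) = -361037 - (109 + 516/13) = -361037 - 1*1933/13 = -361037 - 1933/13 = -4695414/13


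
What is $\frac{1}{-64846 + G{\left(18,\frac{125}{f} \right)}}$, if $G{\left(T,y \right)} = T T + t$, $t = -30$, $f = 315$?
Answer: $- \frac{1}{64552} \approx -1.5491 \cdot 10^{-5}$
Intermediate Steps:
$G{\left(T,y \right)} = -30 + T^{2}$ ($G{\left(T,y \right)} = T T - 30 = T^{2} - 30 = -30 + T^{2}$)
$\frac{1}{-64846 + G{\left(18,\frac{125}{f} \right)}} = \frac{1}{-64846 - \left(30 - 18^{2}\right)} = \frac{1}{-64846 + \left(-30 + 324\right)} = \frac{1}{-64846 + 294} = \frac{1}{-64552} = - \frac{1}{64552}$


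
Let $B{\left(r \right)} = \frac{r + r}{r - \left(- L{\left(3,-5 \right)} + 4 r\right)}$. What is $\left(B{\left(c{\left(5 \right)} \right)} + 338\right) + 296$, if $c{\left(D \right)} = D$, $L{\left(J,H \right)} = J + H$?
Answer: $\frac{10768}{17} \approx 633.41$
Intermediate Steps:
$L{\left(J,H \right)} = H + J$
$B{\left(r \right)} = \frac{2 r}{-2 - 3 r}$ ($B{\left(r \right)} = \frac{r + r}{r - \left(2 + 4 r\right)} = \frac{2 r}{r - \left(2 + 4 r\right)} = \frac{2 r}{-2 - 3 r}$)
$\left(B{\left(c{\left(5 \right)} \right)} + 338\right) + 296 = \left(\left(-2\right) 5 \frac{1}{2 + 3 \cdot 5} + 338\right) + 296 = \left(\left(-2\right) 5 \frac{1}{2 + 15} + 338\right) + 296 = \left(\left(-2\right) 5 \cdot \frac{1}{17} + 338\right) + 296 = \left(- \frac{10}{17} + 338\right) + 296 = \frac{5736}{17} + 296 = \frac{10768}{17}$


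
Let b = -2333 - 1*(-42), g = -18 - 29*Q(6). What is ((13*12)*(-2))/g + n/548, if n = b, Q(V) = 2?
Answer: -785/10412 ≈ -0.075394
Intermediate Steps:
g = -76 (g = -18 - 29*2 = -18 - 58 = -76)
b = -2291 (b = -2333 + 42 = -2291)
n = -2291
((13*12)*(-2))/g + n/548 = ((13*12)*(-2))/(-76) - 2291/548 = (156*(-2))*(-1/76) - 2291*1/548 = -312*(-1/76) - 2291/548 = 78/19 - 2291/548 = -785/10412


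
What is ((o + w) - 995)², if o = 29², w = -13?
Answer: 27889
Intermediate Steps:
o = 841
((o + w) - 995)² = ((841 - 13) - 995)² = (828 - 995)² = (-167)² = 27889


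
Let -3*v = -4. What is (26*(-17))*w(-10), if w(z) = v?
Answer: -1768/3 ≈ -589.33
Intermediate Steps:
v = 4/3 (v = -⅓*(-4) = 4/3 ≈ 1.3333)
w(z) = 4/3
(26*(-17))*w(-10) = (26*(-17))*(4/3) = -442*4/3 = -1768/3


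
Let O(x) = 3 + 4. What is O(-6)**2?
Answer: 49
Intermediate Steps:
O(x) = 7
O(-6)**2 = 7**2 = 49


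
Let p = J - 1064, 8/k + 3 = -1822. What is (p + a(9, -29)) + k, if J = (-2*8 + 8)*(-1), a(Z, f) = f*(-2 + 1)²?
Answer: -1980133/1825 ≈ -1085.0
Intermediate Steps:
a(Z, f) = f (a(Z, f) = f*(-1)² = f*1 = f)
J = 8 (J = (-16 + 8)*(-1) = -8*(-1) = 8)
k = -8/1825 (k = 8/(-3 - 1822) = 8/(-1825) = 8*(-1/1825) = -8/1825 ≈ -0.0043836)
p = -1056 (p = 8 - 1064 = -1056)
(p + a(9, -29)) + k = (-1056 - 29) - 8/1825 = -1085 - 8/1825 = -1980133/1825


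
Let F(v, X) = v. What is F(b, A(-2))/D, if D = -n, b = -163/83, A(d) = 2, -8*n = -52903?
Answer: 1304/4390949 ≈ 0.00029697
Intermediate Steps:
n = 52903/8 (n = -⅛*(-52903) = 52903/8 ≈ 6612.9)
b = -163/83 (b = -163*1/83 = -163/83 ≈ -1.9639)
D = -52903/8 (D = -1*52903/8 = -52903/8 ≈ -6612.9)
F(b, A(-2))/D = -163/(83*(-52903/8)) = -163/83*(-8/52903) = 1304/4390949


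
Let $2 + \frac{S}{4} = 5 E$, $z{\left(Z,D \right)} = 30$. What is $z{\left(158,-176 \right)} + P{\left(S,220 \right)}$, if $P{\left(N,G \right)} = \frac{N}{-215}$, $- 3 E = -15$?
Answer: $\frac{6358}{215} \approx 29.572$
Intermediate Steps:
$E = 5$ ($E = \left(- \frac{1}{3}\right) \left(-15\right) = 5$)
$S = 92$ ($S = -8 + 4 \cdot 5 \cdot 5 = -8 + 4 \cdot 25 = -8 + 100 = 92$)
$P{\left(N,G \right)} = - \frac{N}{215}$ ($P{\left(N,G \right)} = N \left(- \frac{1}{215}\right) = - \frac{N}{215}$)
$z{\left(158,-176 \right)} + P{\left(S,220 \right)} = 30 - \frac{92}{215} = \frac{6358}{215}$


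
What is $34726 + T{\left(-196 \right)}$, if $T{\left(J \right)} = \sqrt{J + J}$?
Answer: $34726 + 14 i \sqrt{2} \approx 34726.0 + 19.799 i$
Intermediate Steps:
$T{\left(J \right)} = \sqrt{2} \sqrt{J}$ ($T{\left(J \right)} = \sqrt{2 J} = \sqrt{2} \sqrt{J}$)
$34726 + T{\left(-196 \right)} = 34726 + \sqrt{2} \sqrt{-196} = 34726 + \sqrt{2} \cdot 14 i = 34726 + 14 i \sqrt{2}$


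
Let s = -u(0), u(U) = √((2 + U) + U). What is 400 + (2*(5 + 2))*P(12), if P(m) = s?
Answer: 400 - 14*√2 ≈ 380.20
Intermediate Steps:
u(U) = √(2 + 2*U)
s = -√2 (s = -√(2 + 2*0) = -√(2 + 0) = -√2 ≈ -1.4142)
P(m) = -√2
400 + (2*(5 + 2))*P(12) = 400 + (2*(5 + 2))*(-√2) = 400 + (2*7)*(-√2) = 400 + 14*(-√2) = 400 - 14*√2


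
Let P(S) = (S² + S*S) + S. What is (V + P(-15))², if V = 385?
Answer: 672400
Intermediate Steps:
P(S) = S + 2*S² (P(S) = (S² + S²) + S = 2*S² + S = S + 2*S²)
(V + P(-15))² = (385 - 15*(1 + 2*(-15)))² = (385 - 15*(1 - 30))² = (385 - 15*(-29))² = (385 + 435)² = 820² = 672400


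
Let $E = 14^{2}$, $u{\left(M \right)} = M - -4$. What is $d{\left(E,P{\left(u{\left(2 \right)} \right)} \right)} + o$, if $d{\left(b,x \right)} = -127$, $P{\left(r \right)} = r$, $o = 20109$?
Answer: $19982$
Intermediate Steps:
$u{\left(M \right)} = 4 + M$ ($u{\left(M \right)} = M + 4 = 4 + M$)
$E = 196$
$d{\left(E,P{\left(u{\left(2 \right)} \right)} \right)} + o = -127 + 20109 = 19982$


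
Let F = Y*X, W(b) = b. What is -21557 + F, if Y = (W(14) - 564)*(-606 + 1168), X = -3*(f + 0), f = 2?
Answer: 1833043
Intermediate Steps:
X = -6 (X = -3*(2 + 0) = -3*2 = -6)
Y = -309100 (Y = (14 - 564)*(-606 + 1168) = -550*562 = -309100)
F = 1854600 (F = -309100*(-6) = 1854600)
-21557 + F = -21557 + 1854600 = 1833043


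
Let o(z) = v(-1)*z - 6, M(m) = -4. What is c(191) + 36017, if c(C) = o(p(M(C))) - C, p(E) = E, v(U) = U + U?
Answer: 35828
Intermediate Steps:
v(U) = 2*U
o(z) = -6 - 2*z (o(z) = (2*(-1))*z - 6 = -2*z - 6 = -6 - 2*z)
c(C) = 2 - C (c(C) = (-6 - 2*(-4)) - C = (-6 + 8) - C = 2 - C)
c(191) + 36017 = (2 - 1*191) + 36017 = (2 - 191) + 36017 = -189 + 36017 = 35828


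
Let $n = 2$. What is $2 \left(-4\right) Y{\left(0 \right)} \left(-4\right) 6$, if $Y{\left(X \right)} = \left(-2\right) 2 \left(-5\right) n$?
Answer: $7680$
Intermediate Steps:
$Y{\left(X \right)} = 40$ ($Y{\left(X \right)} = \left(-2\right) 2 \left(-5\right) 2 = \left(-4\right) \left(-5\right) 2 = 20 \cdot 2 = 40$)
$2 \left(-4\right) Y{\left(0 \right)} \left(-4\right) 6 = 2 \left(-4\right) 40 \left(-4\right) 6 = \left(-8\right) 40 \left(-4\right) 6 = \left(-320\right) \left(-4\right) 6 = 1280 \cdot 6 = 7680$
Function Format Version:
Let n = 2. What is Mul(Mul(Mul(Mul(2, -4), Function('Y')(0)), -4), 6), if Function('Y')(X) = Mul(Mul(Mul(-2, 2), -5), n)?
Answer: 7680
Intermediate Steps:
Function('Y')(X) = 40 (Function('Y')(X) = Mul(Mul(Mul(-2, 2), -5), 2) = Mul(Mul(-4, -5), 2) = Mul(20, 2) = 40)
Mul(Mul(Mul(Mul(2, -4), Function('Y')(0)), -4), 6) = Mul(Mul(Mul(Mul(2, -4), 40), -4), 6) = Mul(Mul(Mul(-8, 40), -4), 6) = Mul(Mul(-320, -4), 6) = Mul(1280, 6) = 7680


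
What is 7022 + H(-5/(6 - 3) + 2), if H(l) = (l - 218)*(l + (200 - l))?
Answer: -109534/3 ≈ -36511.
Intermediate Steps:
H(l) = -43600 + 200*l (H(l) = (-218 + l)*200 = -43600 + 200*l)
7022 + H(-5/(6 - 3) + 2) = 7022 + (-43600 + 200*(-5/(6 - 3) + 2)) = 7022 + (-43600 + 200*(-5/3 + 2)) = 7022 + (-43600 + 200*(1/3)) = 7022 + (-43600 + 200/3) = 7022 - 130600/3 = -109534/3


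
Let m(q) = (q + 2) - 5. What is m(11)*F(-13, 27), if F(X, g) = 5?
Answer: 40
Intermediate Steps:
m(q) = -3 + q (m(q) = (2 + q) - 5 = -3 + q)
m(11)*F(-13, 27) = (-3 + 11)*5 = 8*5 = 40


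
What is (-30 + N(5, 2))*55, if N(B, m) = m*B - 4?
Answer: -1320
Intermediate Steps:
N(B, m) = -4 + B*m (N(B, m) = B*m - 4 = -4 + B*m)
(-30 + N(5, 2))*55 = (-30 + (-4 + 5*2))*55 = (-30 + (-4 + 10))*55 = (-30 + 6)*55 = -24*55 = -1320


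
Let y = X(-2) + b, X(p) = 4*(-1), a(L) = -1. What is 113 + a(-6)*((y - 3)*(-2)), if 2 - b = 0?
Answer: 103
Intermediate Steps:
b = 2 (b = 2 - 1*0 = 2 + 0 = 2)
X(p) = -4
y = -2 (y = -4 + 2 = -2)
113 + a(-6)*((y - 3)*(-2)) = 113 - (-2 - 3)*(-2) = 113 - (-5)*(-2) = 113 - 1*10 = 113 - 10 = 103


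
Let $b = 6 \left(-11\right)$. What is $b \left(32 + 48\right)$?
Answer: $-5280$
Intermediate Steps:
$b = -66$
$b \left(32 + 48\right) = - 66 \left(32 + 48\right) = \left(-66\right) 80 = -5280$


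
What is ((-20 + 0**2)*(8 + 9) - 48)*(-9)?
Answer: 3492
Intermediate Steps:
((-20 + 0**2)*(8 + 9) - 48)*(-9) = ((-20 + 0)*17 - 48)*(-9) = (-20*17 - 48)*(-9) = (-340 - 48)*(-9) = -388*(-9) = 3492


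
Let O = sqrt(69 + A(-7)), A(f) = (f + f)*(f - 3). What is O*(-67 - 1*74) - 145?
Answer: -145 - 141*sqrt(209) ≈ -2183.4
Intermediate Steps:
A(f) = 2*f*(-3 + f) (A(f) = (2*f)*(-3 + f) = 2*f*(-3 + f))
O = sqrt(209) (O = sqrt(69 + 2*(-7)*(-3 - 7)) = sqrt(69 + 2*(-7)*(-10)) = sqrt(69 + 140) = sqrt(209) ≈ 14.457)
O*(-67 - 1*74) - 145 = sqrt(209)*(-67 - 1*74) - 145 = sqrt(209)*(-67 - 74) - 145 = sqrt(209)*(-141) - 145 = -141*sqrt(209) - 145 = -145 - 141*sqrt(209)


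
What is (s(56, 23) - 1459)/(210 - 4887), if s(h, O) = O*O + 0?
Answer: 310/1559 ≈ 0.19885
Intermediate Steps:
s(h, O) = O² (s(h, O) = O² + 0 = O²)
(s(56, 23) - 1459)/(210 - 4887) = (23² - 1459)/(210 - 4887) = (529 - 1459)/(-4677) = -930*(-1/4677) = 310/1559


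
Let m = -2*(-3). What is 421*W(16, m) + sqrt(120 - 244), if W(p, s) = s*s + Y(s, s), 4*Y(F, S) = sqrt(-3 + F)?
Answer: 15156 + 421*sqrt(3)/4 + 2*I*sqrt(31) ≈ 15338.0 + 11.136*I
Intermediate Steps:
Y(F, S) = sqrt(-3 + F)/4
m = 6
W(p, s) = s**2 + sqrt(-3 + s)/4 (W(p, s) = s*s + sqrt(-3 + s)/4 = s**2 + sqrt(-3 + s)/4)
421*W(16, m) + sqrt(120 - 244) = 421*(6**2 + sqrt(-3 + 6)/4) + sqrt(120 - 244) = 421*(36 + sqrt(3)/4) + sqrt(-124) = (15156 + 421*sqrt(3)/4) + 2*I*sqrt(31) = 15156 + 421*sqrt(3)/4 + 2*I*sqrt(31)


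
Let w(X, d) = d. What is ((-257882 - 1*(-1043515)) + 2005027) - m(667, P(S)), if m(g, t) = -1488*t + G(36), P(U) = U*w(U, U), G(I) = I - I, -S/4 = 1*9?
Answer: 4719108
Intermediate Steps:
S = -36 (S = -4*9 = -36)
G(I) = 0
P(U) = U**2 (P(U) = U*U = U**2)
m(g, t) = -1488*t (m(g, t) = -1488*t + 0 = -1488*t)
((-257882 - 1*(-1043515)) + 2005027) - m(667, P(S)) = ((-257882 - 1*(-1043515)) + 2005027) - (-1488)*(-36)**2 = ((-257882 + 1043515) + 2005027) - (-1488)*1296 = (785633 + 2005027) - 1*(-1928448) = 2790660 + 1928448 = 4719108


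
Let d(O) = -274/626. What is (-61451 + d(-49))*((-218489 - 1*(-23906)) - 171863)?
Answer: 7048332297800/313 ≈ 2.2519e+10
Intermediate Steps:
d(O) = -137/313 (d(O) = -274*1/626 = -137/313)
(-61451 + d(-49))*((-218489 - 1*(-23906)) - 171863) = (-61451 - 137/313)*((-218489 - 1*(-23906)) - 171863) = -19234300*((-218489 + 23906) - 171863)/313 = -19234300*(-194583 - 171863)/313 = -19234300/313*(-366446) = 7048332297800/313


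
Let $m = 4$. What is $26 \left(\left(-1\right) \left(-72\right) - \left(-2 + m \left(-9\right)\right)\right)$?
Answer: $2860$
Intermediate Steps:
$26 \left(\left(-1\right) \left(-72\right) - \left(-2 + m \left(-9\right)\right)\right) = 26 \left(\left(-1\right) \left(-72\right) - \left(-2 + 4 \left(-9\right)\right)\right) = 26 \left(72 - \left(-2 - 36\right)\right) = 26 \left(72 - -38\right) = 26 \left(72 + 38\right) = 26 \cdot 110 = 2860$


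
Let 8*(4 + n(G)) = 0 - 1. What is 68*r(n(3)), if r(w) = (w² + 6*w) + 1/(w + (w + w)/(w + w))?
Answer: -219079/400 ≈ -547.70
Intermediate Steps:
n(G) = -33/8 (n(G) = -4 + (0 - 1)/8 = -4 + (⅛)*(-1) = -4 - ⅛ = -33/8)
r(w) = w² + 1/(1 + w) + 6*w (r(w) = (w² + 6*w) + 1/(w + (2*w)/((2*w))) = (w² + 6*w) + 1/(w + (2*w)*(1/(2*w))) = (w² + 6*w) + 1/(w + 1) = (w² + 6*w) + 1/(1 + w) = w² + 1/(1 + w) + 6*w)
68*r(n(3)) = 68*((1 + (-33/8)³ + 6*(-33/8) + 7*(-33/8)²)/(1 - 33/8)) = 68*((1 - 35937/512 - 99/4 + 7*(1089/64))/(-25/8)) = 68*(-8*(1 - 35937/512 - 99/4 + 7623/64)/25) = 68*(-8/25*12887/512) = 68*(-12887/1600) = -219079/400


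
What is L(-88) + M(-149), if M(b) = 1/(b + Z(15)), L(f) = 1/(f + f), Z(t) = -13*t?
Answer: -65/7568 ≈ -0.0085888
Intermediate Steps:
L(f) = 1/(2*f)
M(b) = 1/(-195 + b) (M(b) = 1/(b - 13*15) = 1/(b - 195) = 1/(-195 + b))
L(-88) + M(-149) = (1/2)/(-88) + 1/(-195 - 149) = (1/2)*(-1/88) + 1/(-344) = -1/176 - 1/344 = -65/7568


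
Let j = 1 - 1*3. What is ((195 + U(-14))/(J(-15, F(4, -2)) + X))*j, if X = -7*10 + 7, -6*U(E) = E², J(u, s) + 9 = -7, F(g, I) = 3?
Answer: 974/237 ≈ 4.1097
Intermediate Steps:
J(u, s) = -16 (J(u, s) = -9 - 7 = -16)
j = -2 (j = 1 - 3 = -2)
U(E) = -E²/6
X = -63 (X = -70 + 7 = -63)
((195 + U(-14))/(J(-15, F(4, -2)) + X))*j = ((195 - ⅙*(-14)²)/(-16 - 63))*(-2) = ((195 - ⅙*196)/(-79))*(-2) = ((195 - 98/3)*(-1/79))*(-2) = ((487/3)*(-1/79))*(-2) = -487/237*(-2) = 974/237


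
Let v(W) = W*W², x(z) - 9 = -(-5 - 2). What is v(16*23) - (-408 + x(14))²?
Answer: 49682368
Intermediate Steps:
x(z) = 16 (x(z) = 9 - (-5 - 2) = 9 - 1*(-7) = 9 + 7 = 16)
v(W) = W³
v(16*23) - (-408 + x(14))² = (16*23)³ - (-408 + 16)² = 368³ - 1*(-392)² = 49836032 - 1*153664 = 49836032 - 153664 = 49682368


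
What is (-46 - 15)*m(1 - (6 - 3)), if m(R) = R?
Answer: 122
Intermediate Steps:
(-46 - 15)*m(1 - (6 - 3)) = (-46 - 15)*(1 - (6 - 3)) = -61*(1 - 1*3) = -61*(1 - 3) = -61*(-2) = 122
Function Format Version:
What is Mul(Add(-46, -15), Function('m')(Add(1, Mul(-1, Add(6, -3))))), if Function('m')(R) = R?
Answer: 122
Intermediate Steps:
Mul(Add(-46, -15), Function('m')(Add(1, Mul(-1, Add(6, -3))))) = Mul(Add(-46, -15), Add(1, Mul(-1, Add(6, -3)))) = Mul(-61, Add(1, Mul(-1, 3))) = Mul(-61, Add(1, -3)) = Mul(-61, -2) = 122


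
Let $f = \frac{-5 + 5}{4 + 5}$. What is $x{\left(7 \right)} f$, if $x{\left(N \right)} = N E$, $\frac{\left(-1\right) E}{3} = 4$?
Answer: $0$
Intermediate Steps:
$E = -12$ ($E = \left(-3\right) 4 = -12$)
$f = 0$ ($f = \frac{0}{9} = 0 \cdot \frac{1}{9} = 0$)
$x{\left(N \right)} = - 12 N$ ($x{\left(N \right)} = N \left(-12\right) = - 12 N$)
$x{\left(7 \right)} f = \left(-12\right) 7 \cdot 0 = \left(-84\right) 0 = 0$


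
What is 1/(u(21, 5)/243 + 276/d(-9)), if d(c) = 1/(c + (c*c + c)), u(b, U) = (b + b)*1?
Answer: 81/1408442 ≈ 5.7510e-5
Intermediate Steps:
u(b, U) = 2*b (u(b, U) = (2*b)*1 = 2*b)
d(c) = 1/(c**2 + 2*c) (d(c) = 1/(c + (c**2 + c)) = 1/(c + (c + c**2)) = 1/(c**2 + 2*c))
1/(u(21, 5)/243 + 276/d(-9)) = 1/((2*21)/243 + 276/((1/((-9)*(2 - 9))))) = 1/(42*(1/243) + 276/((-1/9/(-7)))) = 1/(14/81 + 276/((-1/9*(-1/7)))) = 1/(14/81 + 276/(1/63)) = 1/(14/81 + 276*63) = 1/(14/81 + 17388) = 1/(1408442/81) = 81/1408442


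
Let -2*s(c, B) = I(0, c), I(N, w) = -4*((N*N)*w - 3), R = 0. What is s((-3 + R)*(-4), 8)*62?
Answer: -372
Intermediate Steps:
I(N, w) = 12 - 4*w*N² (I(N, w) = -4*(N²*w - 3) = -4*(w*N² - 3) = -4*(-3 + w*N²) = 12 - 4*w*N²)
s(c, B) = -6 (s(c, B) = -(12 - 4*c*0²)/2 = -(12 - 4*c*0)/2 = -(12 + 0)/2 = -½*12 = -6)
s((-3 + R)*(-4), 8)*62 = -6*62 = -372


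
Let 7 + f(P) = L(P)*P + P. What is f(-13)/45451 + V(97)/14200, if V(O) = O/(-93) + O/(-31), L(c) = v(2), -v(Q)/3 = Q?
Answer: 14739953/15005647650 ≈ 0.00098229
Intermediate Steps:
v(Q) = -3*Q
L(c) = -6 (L(c) = -3*2 = -6)
f(P) = -7 - 5*P (f(P) = -7 + (-6*P + P) = -7 - 5*P)
V(O) = -4*O/93 (V(O) = O*(-1/93) + O*(-1/31) = -O/93 - O/31 = -4*O/93)
f(-13)/45451 + V(97)/14200 = (-7 - 5*(-13))/45451 - 4/93*97/14200 = (-7 + 65)*(1/45451) - 388/93*1/14200 = 58*(1/45451) - 97/330150 = 58/45451 - 97/330150 = 14739953/15005647650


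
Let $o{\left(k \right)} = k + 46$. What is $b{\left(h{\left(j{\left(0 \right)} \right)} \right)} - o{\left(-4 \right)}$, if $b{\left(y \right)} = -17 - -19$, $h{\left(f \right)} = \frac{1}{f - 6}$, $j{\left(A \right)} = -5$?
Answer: $-40$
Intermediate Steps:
$h{\left(f \right)} = \frac{1}{-6 + f}$
$b{\left(y \right)} = 2$ ($b{\left(y \right)} = -17 + 19 = 2$)
$o{\left(k \right)} = 46 + k$
$b{\left(h{\left(j{\left(0 \right)} \right)} \right)} - o{\left(-4 \right)} = 2 - \left(46 - 4\right) = 2 - 42 = -40$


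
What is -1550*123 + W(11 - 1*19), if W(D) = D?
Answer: -190658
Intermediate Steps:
-1550*123 + W(11 - 1*19) = -1550*123 + (11 - 1*19) = -190650 + (11 - 19) = -190650 - 8 = -190658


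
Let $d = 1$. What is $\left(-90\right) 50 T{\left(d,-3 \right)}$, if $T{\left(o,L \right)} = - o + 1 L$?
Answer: $18000$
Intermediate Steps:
$T{\left(o,L \right)} = L - o$ ($T{\left(o,L \right)} = - o + L = L - o$)
$\left(-90\right) 50 T{\left(d,-3 \right)} = \left(-90\right) 50 \left(-3 - 1\right) = - 4500 \left(-3 - 1\right) = \left(-4500\right) \left(-4\right) = 18000$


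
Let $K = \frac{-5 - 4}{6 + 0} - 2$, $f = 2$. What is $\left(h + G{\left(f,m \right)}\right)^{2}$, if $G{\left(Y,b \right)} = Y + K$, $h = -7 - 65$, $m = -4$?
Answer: $\frac{21609}{4} \approx 5402.3$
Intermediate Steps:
$h = -72$
$K = - \frac{7}{2}$ ($K = - \frac{9}{6} - 2 = \left(-9\right) \frac{1}{6} - 2 = - \frac{3}{2} - 2 = - \frac{7}{2} \approx -3.5$)
$G{\left(Y,b \right)} = - \frac{7}{2} + Y$ ($G{\left(Y,b \right)} = Y - \frac{7}{2} = - \frac{7}{2} + Y$)
$\left(h + G{\left(f,m \right)}\right)^{2} = \left(-72 + \left(- \frac{7}{2} + 2\right)\right)^{2} = \left(-72 - \frac{3}{2}\right)^{2} = \left(- \frac{147}{2}\right)^{2} = \frac{21609}{4}$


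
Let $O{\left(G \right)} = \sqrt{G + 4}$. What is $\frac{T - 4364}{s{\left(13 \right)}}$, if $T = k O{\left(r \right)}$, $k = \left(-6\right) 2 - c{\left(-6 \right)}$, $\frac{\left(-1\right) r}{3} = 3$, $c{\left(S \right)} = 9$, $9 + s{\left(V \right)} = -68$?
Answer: $\frac{4364}{77} + \frac{3 i \sqrt{5}}{11} \approx 56.675 + 0.60984 i$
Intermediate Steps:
$s{\left(V \right)} = -77$ ($s{\left(V \right)} = -9 - 68 = -77$)
$r = -9$ ($r = \left(-3\right) 3 = -9$)
$k = -21$ ($k = \left(-6\right) 2 - 9 = -12 - 9 = -21$)
$O{\left(G \right)} = \sqrt{4 + G}$
$T = - 21 i \sqrt{5}$ ($T = - 21 \sqrt{4 - 9} = - 21 \sqrt{-5} = - 21 i \sqrt{5} \approx - 46.957 i$)
$\frac{T - 4364}{s{\left(13 \right)}} = \frac{- 21 i \sqrt{5} - 4364}{-77} = \left(- 21 i \sqrt{5} - 4364\right) \left(- \frac{1}{77}\right) = \left(-4364 - 21 i \sqrt{5}\right) \left(- \frac{1}{77}\right) = \frac{4364}{77} + \frac{3 i \sqrt{5}}{11}$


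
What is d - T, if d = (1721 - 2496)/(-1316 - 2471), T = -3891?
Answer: 14735992/3787 ≈ 3891.2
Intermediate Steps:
d = 775/3787 (d = -775/(-3787) = -775*(-1/3787) = 775/3787 ≈ 0.20465)
d - T = 775/3787 - 1*(-3891) = 775/3787 + 3891 = 14735992/3787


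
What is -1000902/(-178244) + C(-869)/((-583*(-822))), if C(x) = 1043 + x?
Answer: 3634009669/647114842 ≈ 5.6157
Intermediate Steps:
-1000902/(-178244) + C(-869)/((-583*(-822))) = -1000902/(-178244) + (1043 - 869)/((-583*(-822))) = -1000902*(-1/178244) + 174/479226 = 500451/89122 + 174*(1/479226) = 500451/89122 + 29/79871 = 3634009669/647114842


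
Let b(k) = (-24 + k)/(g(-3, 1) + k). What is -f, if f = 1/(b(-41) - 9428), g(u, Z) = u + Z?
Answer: 43/405339 ≈ 0.00010608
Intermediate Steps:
g(u, Z) = Z + u
b(k) = (-24 + k)/(-2 + k) (b(k) = (-24 + k)/((1 - 3) + k) = (-24 + k)/(-2 + k))
f = -43/405339 (f = 1/((-24 - 41)/(-2 - 41) - 9428) = 1/(-65/(-43) - 9428) = 1/(-1/43*(-65) - 9428) = 1/(65/43 - 9428) = 1/(-405339/43) = -43/405339 ≈ -0.00010608)
-f = -1*(-43/405339) = 43/405339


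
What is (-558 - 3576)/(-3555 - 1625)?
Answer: 2067/2590 ≈ 0.79807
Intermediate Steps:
(-558 - 3576)/(-3555 - 1625) = -4134/(-5180) = -4134*(-1/5180) = 2067/2590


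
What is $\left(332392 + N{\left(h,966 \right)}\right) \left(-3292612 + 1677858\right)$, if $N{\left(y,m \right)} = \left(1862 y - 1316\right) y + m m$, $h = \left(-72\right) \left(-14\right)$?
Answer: $-3054872658473752$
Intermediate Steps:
$h = 1008$
$N{\left(y,m \right)} = m^{2} + y \left(-1316 + 1862 y\right)$ ($N{\left(y,m \right)} = \left(-1316 + 1862 y\right) y + m^{2} = y \left(-1316 + 1862 y\right) + m^{2} = m^{2} + y \left(-1316 + 1862 y\right)$)
$\left(332392 + N{\left(h,966 \right)}\right) \left(-3292612 + 1677858\right) = \left(332392 + \left(966^{2} - 1326528 + 1862 \cdot 1008^{2}\right)\right) \left(-3292612 + 1677858\right) = \left(332392 + \left(933156 - 1326528 + 1862 \cdot 1016064\right)\right) \left(-1614754\right) = \left(332392 + \left(933156 - 1326528 + 1891911168\right)\right) \left(-1614754\right) = \left(332392 + 1891517796\right) \left(-1614754\right) = 1891850188 \left(-1614754\right) = -3054872658473752$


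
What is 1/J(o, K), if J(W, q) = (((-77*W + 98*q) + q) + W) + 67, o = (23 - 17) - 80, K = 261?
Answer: 1/31530 ≈ 3.1716e-5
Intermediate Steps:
o = -74 (o = 6 - 80 = -74)
J(W, q) = 67 - 76*W + 99*q (J(W, q) = ((-77*W + 99*q) + W) + 67 = (-76*W + 99*q) + 67 = 67 - 76*W + 99*q)
1/J(o, K) = 1/(67 - 76*(-74) + 99*261) = 1/(67 + 5624 + 25839) = 1/31530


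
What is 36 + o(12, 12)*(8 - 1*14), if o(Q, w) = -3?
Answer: 54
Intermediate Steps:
36 + o(12, 12)*(8 - 1*14) = 36 - 3*(8 - 1*14) = 36 - 3*(8 - 14) = 36 - 3*(-6) = 36 + 18 = 54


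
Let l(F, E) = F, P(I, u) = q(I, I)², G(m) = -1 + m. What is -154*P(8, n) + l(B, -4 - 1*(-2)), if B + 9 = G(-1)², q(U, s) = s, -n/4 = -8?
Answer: -9861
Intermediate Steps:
n = 32 (n = -4*(-8) = 32)
P(I, u) = I²
B = -5 (B = -9 + (-1 - 1)² = -9 + (-2)² = -9 + 4 = -5)
-154*P(8, n) + l(B, -4 - 1*(-2)) = -154*8² - 5 = -154*64 - 5 = -9856 - 5 = -9861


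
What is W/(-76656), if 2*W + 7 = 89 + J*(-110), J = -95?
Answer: -2633/38328 ≈ -0.068696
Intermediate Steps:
W = 5266 (W = -7/2 + (89 - 95*(-110))/2 = -7/2 + (89 + 10450)/2 = -7/2 + (½)*10539 = -7/2 + 10539/2 = 5266)
W/(-76656) = 5266/(-76656) = 5266*(-1/76656) = -2633/38328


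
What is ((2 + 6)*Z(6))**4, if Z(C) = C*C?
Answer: 6879707136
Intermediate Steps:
Z(C) = C**2
((2 + 6)*Z(6))**4 = ((2 + 6)*6**2)**4 = (8*36)**4 = 288**4 = 6879707136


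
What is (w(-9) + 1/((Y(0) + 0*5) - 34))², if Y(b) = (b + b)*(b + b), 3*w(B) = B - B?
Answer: 1/1156 ≈ 0.00086505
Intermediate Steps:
w(B) = 0 (w(B) = (B - B)/3 = (⅓)*0 = 0)
Y(b) = 4*b² (Y(b) = (2*b)*(2*b) = 4*b²)
(w(-9) + 1/((Y(0) + 0*5) - 34))² = (0 + 1/((4*0² + 0*5) - 34))² = (0 + 1/((4*0 + 0) - 34))² = (0 + 1/((0 + 0) - 34))² = (0 + 1/(0 - 34))² = (0 + 1/(-34))² = (0 - 1/34)² = (-1/34)² = 1/1156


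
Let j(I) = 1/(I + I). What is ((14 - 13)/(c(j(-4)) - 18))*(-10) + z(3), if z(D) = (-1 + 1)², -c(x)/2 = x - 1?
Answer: 40/63 ≈ 0.63492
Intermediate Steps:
j(I) = 1/(2*I)
c(x) = 2 - 2*x (c(x) = -2*(x - 1) = -2*(-1 + x) = 2 - 2*x)
z(D) = 0 (z(D) = 0² = 0)
((14 - 13)/(c(j(-4)) - 18))*(-10) + z(3) = ((14 - 13)/((2 - 1/(-4)) - 18))*(-10) + 0 = (1/((2 - (-1)/4) - 18))*(-10) + 0 = (1/((2 - 2*(-⅛)) - 18))*(-10) + 0 = (1/((2 + ¼) - 18))*(-10) + 0 = (1/(9/4 - 18))*(-10) + 0 = (1/(-63/4))*(-10) + 0 = (1*(-4/63))*(-10) + 0 = -4/63*(-10) + 0 = 40/63 + 0 = 40/63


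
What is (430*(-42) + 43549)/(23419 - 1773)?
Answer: 25489/21646 ≈ 1.1775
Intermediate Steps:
(430*(-42) + 43549)/(23419 - 1773) = (-18060 + 43549)/21646 = 25489*(1/21646) = 25489/21646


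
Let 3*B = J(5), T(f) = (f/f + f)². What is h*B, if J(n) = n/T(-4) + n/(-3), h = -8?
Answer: 80/27 ≈ 2.9630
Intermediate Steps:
T(f) = (1 + f)²
J(n) = -2*n/9 (J(n) = n/((1 - 4)²) + n/(-3) = n/((-3)²) + n*(-⅓) = n/9 - n/3 = -2*n/9)
B = -10/27 (B = (-2/9*5)/3 = (⅓)*(-10/9) = -10/27 ≈ -0.37037)
h*B = -8*(-10/27) = 80/27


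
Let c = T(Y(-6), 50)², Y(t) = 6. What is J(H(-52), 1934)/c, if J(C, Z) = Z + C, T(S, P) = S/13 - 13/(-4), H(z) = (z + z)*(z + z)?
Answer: 34476000/37249 ≈ 925.55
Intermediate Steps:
H(z) = 4*z² (H(z) = (2*z)*(2*z) = 4*z²)
T(S, P) = 13/4 + S/13 (T(S, P) = S*(1/13) - 13*(-¼) = S/13 + 13/4 = 13/4 + S/13)
c = 37249/2704 (c = (13/4 + (1/13)*6)² = (13/4 + 6/13)² = (193/52)² = 37249/2704 ≈ 13.776)
J(C, Z) = C + Z
J(H(-52), 1934)/c = (4*(-52)² + 1934)/(37249/2704) = (4*2704 + 1934)*(2704/37249) = (10816 + 1934)*(2704/37249) = 12750*(2704/37249) = 34476000/37249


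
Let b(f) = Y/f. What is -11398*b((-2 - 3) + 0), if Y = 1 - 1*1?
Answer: 0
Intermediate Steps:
Y = 0 (Y = 1 - 1 = 0)
b(f) = 0 (b(f) = 0/f = 0)
-11398*b((-2 - 3) + 0) = -11398*0 = 0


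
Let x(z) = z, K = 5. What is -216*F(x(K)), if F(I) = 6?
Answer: -1296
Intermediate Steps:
-216*F(x(K)) = -216*6 = -1*1296 = -1296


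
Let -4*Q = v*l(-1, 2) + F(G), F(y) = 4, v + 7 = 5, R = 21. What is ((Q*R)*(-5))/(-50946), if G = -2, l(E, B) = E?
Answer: -15/4852 ≈ -0.0030915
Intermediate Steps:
v = -2 (v = -7 + 5 = -2)
Q = -3/2 (Q = -(-2*(-1) + 4)/4 = -(2 + 4)/4 = -¼*6 = -3/2 ≈ -1.5000)
((Q*R)*(-5))/(-50946) = (-3/2*21*(-5))/(-50946) = -63/2*(-5)*(-1/50946) = (315/2)*(-1/50946) = -15/4852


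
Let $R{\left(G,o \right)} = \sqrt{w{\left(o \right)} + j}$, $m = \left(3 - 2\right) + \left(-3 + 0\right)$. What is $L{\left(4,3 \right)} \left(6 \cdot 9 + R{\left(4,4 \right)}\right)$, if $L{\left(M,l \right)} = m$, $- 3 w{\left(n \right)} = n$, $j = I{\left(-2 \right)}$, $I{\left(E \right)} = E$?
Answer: $-108 - \frac{2 i \sqrt{30}}{3} \approx -108.0 - 3.6515 i$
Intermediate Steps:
$j = -2$
$w{\left(n \right)} = - \frac{n}{3}$
$m = -2$ ($m = 1 - 3 = -2$)
$L{\left(M,l \right)} = -2$
$R{\left(G,o \right)} = \sqrt{-2 - \frac{o}{3}}$ ($R{\left(G,o \right)} = \sqrt{- \frac{o}{3} - 2} = \sqrt{-2 - \frac{o}{3}}$)
$L{\left(4,3 \right)} \left(6 \cdot 9 + R{\left(4,4 \right)}\right) = - 2 \left(6 \cdot 9 + \frac{\sqrt{-18 - 12}}{3}\right) = - 2 \left(54 + \frac{\sqrt{-18 - 12}}{3}\right) = - 2 \left(54 + \frac{\sqrt{-30}}{3}\right) = - 2 \left(54 + \frac{i \sqrt{30}}{3}\right) = -108 - \frac{2 i \sqrt{30}}{3}$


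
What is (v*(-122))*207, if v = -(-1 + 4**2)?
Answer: 378810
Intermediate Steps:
v = -15 (v = -(-1 + 16) = -1*15 = -15)
(v*(-122))*207 = -15*(-122)*207 = 1830*207 = 378810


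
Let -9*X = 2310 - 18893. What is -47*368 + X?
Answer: -139081/9 ≈ -15453.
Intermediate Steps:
X = 16583/9 (X = -(2310 - 18893)/9 = -⅑*(-16583) = 16583/9 ≈ 1842.6)
-47*368 + X = -47*368 + 16583/9 = -17296 + 16583/9 = -139081/9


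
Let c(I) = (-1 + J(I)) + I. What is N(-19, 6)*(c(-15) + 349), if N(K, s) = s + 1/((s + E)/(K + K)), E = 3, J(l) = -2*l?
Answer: 1936/3 ≈ 645.33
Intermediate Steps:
c(I) = -1 - I (c(I) = (-1 - 2*I) + I = -1 - I)
N(K, s) = s + 2*K/(3 + s) (N(K, s) = s + 1/((s + 3)/(K + K)) = s + 1/((3 + s)/((2*K))) = s + 1/((3 + s)*(1/(2*K))) = s + 1/((3 + s)/(2*K)) = s + 2*K/(3 + s))
N(-19, 6)*(c(-15) + 349) = ((6² + 2*(-19) + 3*6)/(3 + 6))*((-1 - 1*(-15)) + 349) = ((36 - 38 + 18)/9)*((-1 + 15) + 349) = ((⅑)*16)*(14 + 349) = (16/9)*363 = 1936/3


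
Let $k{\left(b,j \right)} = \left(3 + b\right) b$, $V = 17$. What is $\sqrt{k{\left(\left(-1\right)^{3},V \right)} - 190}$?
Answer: $8 i \sqrt{3} \approx 13.856 i$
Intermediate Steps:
$k{\left(b,j \right)} = b \left(3 + b\right)$
$\sqrt{k{\left(\left(-1\right)^{3},V \right)} - 190} = \sqrt{\left(-1\right)^{3} \left(3 + \left(-1\right)^{3}\right) - 190} = \sqrt{- (3 - 1) - 190} = \sqrt{\left(-1\right) 2 - 190} = \sqrt{-2 - 190} = \sqrt{-192} = 8 i \sqrt{3}$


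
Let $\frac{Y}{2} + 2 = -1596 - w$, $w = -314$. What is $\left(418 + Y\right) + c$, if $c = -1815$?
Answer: $-3965$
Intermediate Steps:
$Y = -2568$ ($Y = -4 + 2 \left(-1596 - -314\right) = -4 + 2 \left(-1596 + 314\right) = -4 + 2 \left(-1282\right) = -4 - 2564 = -2568$)
$\left(418 + Y\right) + c = \left(418 - 2568\right) - 1815 = -2150 - 1815 = -3965$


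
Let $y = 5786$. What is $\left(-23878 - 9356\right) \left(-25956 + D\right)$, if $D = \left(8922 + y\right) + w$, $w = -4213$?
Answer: $513830874$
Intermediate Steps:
$D = 10495$ ($D = \left(8922 + 5786\right) - 4213 = 14708 - 4213 = 10495$)
$\left(-23878 - 9356\right) \left(-25956 + D\right) = \left(-23878 - 9356\right) \left(-25956 + 10495\right) = \left(-33234\right) \left(-15461\right) = 513830874$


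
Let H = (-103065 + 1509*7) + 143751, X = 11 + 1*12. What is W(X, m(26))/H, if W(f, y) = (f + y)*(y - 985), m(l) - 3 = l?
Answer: -49712/51249 ≈ -0.97001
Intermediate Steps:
m(l) = 3 + l
X = 23 (X = 11 + 12 = 23)
H = 51249 (H = (-103065 + 10563) + 143751 = -92502 + 143751 = 51249)
W(f, y) = (-985 + y)*(f + y) (W(f, y) = (f + y)*(-985 + y) = (-985 + y)*(f + y))
W(X, m(26))/H = ((3 + 26)² - 985*23 - 985*(3 + 26) + 23*(3 + 26))/51249 = (29² - 22655 - 985*29 + 23*29)*(1/51249) = (841 - 22655 - 28565 + 667)*(1/51249) = -49712*1/51249 = -49712/51249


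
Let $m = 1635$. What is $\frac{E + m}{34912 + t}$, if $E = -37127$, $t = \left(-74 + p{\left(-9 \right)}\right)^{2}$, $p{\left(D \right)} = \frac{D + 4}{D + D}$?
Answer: $- \frac{11499408}{13072417} \approx -0.87967$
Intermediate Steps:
$p{\left(D \right)} = \frac{4 + D}{2 D}$
$t = \frac{1760929}{324}$ ($t = \left(-74 + \frac{4 - 9}{2 \left(-9\right)}\right)^{2} = \left(-74 + \frac{1}{2} \left(- \frac{1}{9}\right) \left(-5\right)\right)^{2} = \left(-74 + \frac{5}{18}\right)^{2} = \left(- \frac{1327}{18}\right)^{2} = \frac{1760929}{324} \approx 5435.0$)
$\frac{E + m}{34912 + t} = \frac{-37127 + 1635}{34912 + \frac{1760929}{324}} = - \frac{35492}{\frac{13072417}{324}} = \left(-35492\right) \frac{324}{13072417} = - \frac{11499408}{13072417}$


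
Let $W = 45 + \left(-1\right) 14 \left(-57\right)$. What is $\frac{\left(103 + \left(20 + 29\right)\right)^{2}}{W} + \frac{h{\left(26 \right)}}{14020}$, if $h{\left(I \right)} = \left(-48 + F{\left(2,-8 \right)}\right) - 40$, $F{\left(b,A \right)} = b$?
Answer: $\frac{161922791}{5909430} \approx 27.401$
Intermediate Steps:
$h{\left(I \right)} = -86$ ($h{\left(I \right)} = \left(-48 + 2\right) - 40 = -46 - 40 = -86$)
$W = 843$ ($W = 45 - -798 = 45 + 798 = 843$)
$\frac{\left(103 + \left(20 + 29\right)\right)^{2}}{W} + \frac{h{\left(26 \right)}}{14020} = \frac{\left(103 + \left(20 + 29\right)\right)^{2}}{843} - \frac{86}{14020} = \left(103 + 49\right)^{2} \cdot \frac{1}{843} - \frac{43}{7010} = 152^{2} \cdot \frac{1}{843} - \frac{43}{7010} = 23104 \cdot \frac{1}{843} - \frac{43}{7010} = \frac{23104}{843} - \frac{43}{7010} = \frac{161922791}{5909430}$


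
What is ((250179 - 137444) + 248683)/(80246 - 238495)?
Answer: -361418/158249 ≈ -2.2839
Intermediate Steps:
((250179 - 137444) + 248683)/(80246 - 238495) = (112735 + 248683)/(-158249) = 361418*(-1/158249) = -361418/158249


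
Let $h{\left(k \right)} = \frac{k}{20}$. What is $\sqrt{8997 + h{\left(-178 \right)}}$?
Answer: $\frac{\sqrt{898810}}{10} \approx 94.806$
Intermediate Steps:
$h{\left(k \right)} = \frac{k}{20}$ ($h{\left(k \right)} = k \frac{1}{20} = \frac{k}{20}$)
$\sqrt{8997 + h{\left(-178 \right)}} = \sqrt{8997 + \frac{1}{20} \left(-178\right)} = \sqrt{8997 - \frac{89}{10}} = \sqrt{\frac{89881}{10}} = \frac{\sqrt{898810}}{10}$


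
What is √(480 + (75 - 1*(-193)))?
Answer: 2*√187 ≈ 27.350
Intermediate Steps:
√(480 + (75 - 1*(-193))) = √(480 + (75 + 193)) = √(480 + 268) = √748 = 2*√187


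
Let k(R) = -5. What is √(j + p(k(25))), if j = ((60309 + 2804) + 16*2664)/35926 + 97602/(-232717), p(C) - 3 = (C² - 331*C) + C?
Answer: 3*√13051971147494528989014/8360590942 ≈ 40.994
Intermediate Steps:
p(C) = 3 + C² - 330*C (p(C) = 3 + ((C² - 331*C) + C) = 3 + (C² - 330*C) = 3 + C² - 330*C)
j = 21100347977/8360590942 (j = (63113 + 42624)*(1/35926) + 97602*(-1/232717) = 105737*(1/35926) - 97602/232717 = 105737/35926 - 97602/232717 = 21100347977/8360590942 ≈ 2.5238)
√(j + p(k(25))) = √(21100347977/8360590942 + (3 + (-5)² - 330*(-5))) = √(21100347977/8360590942 + (3 + 25 + 1650)) = √(21100347977/8360590942 + 1678) = √(14050171948653/8360590942) = 3*√13051971147494528989014/8360590942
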